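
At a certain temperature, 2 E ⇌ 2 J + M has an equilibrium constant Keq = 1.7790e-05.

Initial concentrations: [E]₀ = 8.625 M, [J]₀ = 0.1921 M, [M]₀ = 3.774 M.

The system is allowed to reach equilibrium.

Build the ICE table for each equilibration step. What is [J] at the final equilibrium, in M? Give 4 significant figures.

Q₀ = 0.001872 vs Keq = 1.7790e-05 ⇒ Q>K, reverse
Step 1:
                    E           J           M
  I             8.625      0.1921       3.774
  C            0.1728     -0.1728    -0.08639
  E             8.798     0.01932       3.688
  solve Keq expr → x = -0.08639; check Q = 1.7790e-05

[J]_eq = 0.01932 M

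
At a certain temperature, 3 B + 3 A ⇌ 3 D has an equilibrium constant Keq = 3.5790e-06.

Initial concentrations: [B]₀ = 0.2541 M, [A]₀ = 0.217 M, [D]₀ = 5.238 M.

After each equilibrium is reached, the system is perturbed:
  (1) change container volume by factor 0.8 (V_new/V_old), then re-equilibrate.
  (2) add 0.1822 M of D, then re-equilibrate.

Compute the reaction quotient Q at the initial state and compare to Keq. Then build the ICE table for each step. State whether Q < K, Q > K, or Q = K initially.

Q₀ = 8.5724e+05 vs Keq = 3.5790e-06 ⇒ Q>K, reverse
Step 1:
                   B          A          D
  I           0.2541      0.217      5.238
  C            4.843      4.843     -4.843
  E            5.098       5.06     0.3946
  solve Keq expr → x = -1.614; check Q = 3.5790e-06
Then change container volume by factor 0.8 (V_new/V_old).
Step 2:
                   B          A          D
  I            6.372      6.326     0.4932
  C          -0.1034    -0.1034     0.1034
  E            6.269      6.222     0.5966
  solve Keq expr → x = 0.03446; check Q = 3.5790e-06
Then add 0.1822 M of D.
Step 3:
                   B          A          D
  I            6.269      6.222     0.7788
  C           0.1527     0.1527    -0.1527
  E            6.421      6.375     0.6261
  solve Keq expr → x = -0.05089; check Q = 3.5790e-06

Q₀ = 8.5724e+05; Q > K (proceeds reverse)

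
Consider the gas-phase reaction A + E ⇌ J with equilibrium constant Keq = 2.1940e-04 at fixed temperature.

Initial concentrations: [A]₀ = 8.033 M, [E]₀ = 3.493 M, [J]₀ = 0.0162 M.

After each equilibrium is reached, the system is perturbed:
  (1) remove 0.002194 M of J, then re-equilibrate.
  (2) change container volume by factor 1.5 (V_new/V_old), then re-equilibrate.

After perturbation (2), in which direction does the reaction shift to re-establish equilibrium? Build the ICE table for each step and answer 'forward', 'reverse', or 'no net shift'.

Q₀ = 5.7735e-04 vs Keq = 2.1940e-04 ⇒ Q>K, reverse
Step 1:
                    A           E           J
  init          8.033       3.493      0.0162
  Δ           0.01002     0.01002    -0.01002
  eq            8.043       3.503    0.006182
  solve Keq expr → x = -0.01002; check Q = 2.1940e-04
Then remove 0.002194 M of J.
Step 2:
                    A           E           J
  init          8.043       3.503    0.003988
  Δ         -0.002188   -0.002188    0.002188
  eq            8.041       3.501    0.006176
  solve Keq expr → x = 0.002188; check Q = 2.1940e-04
Then change container volume by factor 1.5 (V_new/V_old).
Step 3:
                    A           E           J
  init          5.361       2.334    0.004117
  Δ           0.00137     0.00137    -0.00137
  eq            5.362       2.335    0.002747
  solve Keq expr → x = -0.00137; check Q = 2.1940e-04

Direction: reverse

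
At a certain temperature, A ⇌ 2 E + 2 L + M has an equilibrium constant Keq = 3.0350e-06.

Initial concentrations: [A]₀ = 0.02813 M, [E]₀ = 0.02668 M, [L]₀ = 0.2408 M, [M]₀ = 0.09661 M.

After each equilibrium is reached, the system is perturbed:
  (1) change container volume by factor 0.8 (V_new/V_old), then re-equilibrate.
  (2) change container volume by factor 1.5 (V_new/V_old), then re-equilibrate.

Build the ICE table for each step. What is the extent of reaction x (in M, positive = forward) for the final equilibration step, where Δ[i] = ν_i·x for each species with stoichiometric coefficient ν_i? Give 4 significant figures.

x = 0.001648 M

Q₀ = 1.4175e-04 vs Keq = 3.0350e-06 ⇒ Q>K, reverse
Step 1:
                  A         E         L         M
  init      0.02813   0.02668    0.2408   0.09661
  Δ         0.01067  -0.02135  -0.02135  -0.01067
  eq         0.0388  0.005334    0.2195   0.08594
  solve Keq expr → x = -0.01067; check Q = 3.0350e-06
Then change container volume by factor 0.8 (V_new/V_old).
Step 2:
                  A         E         L         M
  init       0.0485  0.006668    0.2743    0.1074
  Δ        0.001145 -0.002291 -0.002291 -0.001145
  eq        0.04965  0.004377     0.272    0.1063
  solve Keq expr → x = -0.001145; check Q = 3.0350e-06
Then change container volume by factor 1.5 (V_new/V_old).
Step 3:
                  A         E         L         M
  init       0.0331  0.002918    0.1814   0.07085
  Δ       -0.001648  0.003296  0.003296  0.001648
  eq        0.03145  0.006214    0.1846    0.0725
  solve Keq expr → x = 0.001648; check Q = 3.0350e-06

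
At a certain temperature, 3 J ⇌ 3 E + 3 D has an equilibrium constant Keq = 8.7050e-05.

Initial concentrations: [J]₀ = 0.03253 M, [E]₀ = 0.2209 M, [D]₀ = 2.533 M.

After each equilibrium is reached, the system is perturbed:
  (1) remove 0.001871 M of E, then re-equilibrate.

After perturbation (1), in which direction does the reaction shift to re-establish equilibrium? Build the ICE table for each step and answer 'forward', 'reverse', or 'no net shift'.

Direction: forward

Q₀ = 5089 vs Keq = 8.7050e-05 ⇒ Q>K, reverse
Step 1:
                   J          E          D
  I          0.03253     0.2209      2.533
  C           0.2161    -0.2161    -0.2161
  E           0.2487   0.004757      2.317
  solve Keq expr → x = -0.07205; check Q = 8.7050e-05
Then remove 0.001871 M of E.
Step 2:
                   J          E          D
  I           0.2487   0.002886      2.317
  C        -0.001832   0.001832   0.001832
  E           0.2468   0.004718      2.319
  solve Keq expr → x = 6.1074e-04; check Q = 8.7050e-05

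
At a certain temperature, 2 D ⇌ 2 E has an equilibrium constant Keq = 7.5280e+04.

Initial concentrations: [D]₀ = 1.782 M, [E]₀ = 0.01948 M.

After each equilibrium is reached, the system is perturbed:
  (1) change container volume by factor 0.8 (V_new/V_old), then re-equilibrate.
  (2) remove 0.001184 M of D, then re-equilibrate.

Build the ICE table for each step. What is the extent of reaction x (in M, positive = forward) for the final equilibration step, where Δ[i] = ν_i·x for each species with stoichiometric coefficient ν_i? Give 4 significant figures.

x = -5.8985e-04 M

Q₀ = 1.1950e-04 vs Keq = 7.5280e+04 ⇒ Q<K, forward
Step 1:
                  D         E
  Initial     1.782   0.01948
  Change     -1.775     1.775
  Equil    0.006542     1.795
  solve Keq expr → x = 0.8877; check Q = 7.5280e+04
Then change container volume by factor 0.8 (V_new/V_old).
Step 2:
                  D         E
  Initial  0.008177     2.244
  Change          0         0
  Equil    0.008177     2.244
  solve Keq expr → x = 0; check Q = 7.5280e+04
Then remove 0.001184 M of D.
Step 3:
                  D         E
  Initial  0.006993     2.244
  Change    0.00118  -0.00118
  Equil    0.008173     2.242
  solve Keq expr → x = -5.8985e-04; check Q = 7.5280e+04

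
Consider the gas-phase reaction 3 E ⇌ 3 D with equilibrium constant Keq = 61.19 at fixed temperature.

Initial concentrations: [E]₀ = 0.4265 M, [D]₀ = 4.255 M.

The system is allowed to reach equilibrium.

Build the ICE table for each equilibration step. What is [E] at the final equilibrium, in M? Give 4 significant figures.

[E]_eq = 0.9476 M

Q₀ = 993 vs Keq = 61.19 ⇒ Q>K, reverse
Step 1:
                  E         D
  I          0.4265     4.255
  C          0.5211   -0.5211
  E          0.9476     3.734
  solve Keq expr → x = -0.1737; check Q = 61.19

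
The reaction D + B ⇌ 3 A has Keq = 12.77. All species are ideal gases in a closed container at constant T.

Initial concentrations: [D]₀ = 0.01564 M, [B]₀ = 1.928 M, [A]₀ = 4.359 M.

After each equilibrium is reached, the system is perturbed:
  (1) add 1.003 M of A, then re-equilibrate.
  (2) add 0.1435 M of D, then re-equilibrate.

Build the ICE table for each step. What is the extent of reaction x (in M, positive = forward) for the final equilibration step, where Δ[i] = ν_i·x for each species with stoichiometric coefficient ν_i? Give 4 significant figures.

x = 0.0378 M

Q₀ = 2747 vs Keq = 12.77 ⇒ Q>K, reverse
Step 1:
                    D           B           A
  init        0.01564       1.928       4.359
  Δ            0.5691      0.5691      -1.707
  eq           0.5847       2.497       2.652
  solve Keq expr → x = -0.5691; check Q = 12.77
Then add 1.003 M of A.
Step 2:
                    D           B           A
  init         0.5847       2.497       3.655
  Δ            0.2116      0.2116     -0.6347
  eq           0.7963       2.709        3.02
  solve Keq expr → x = -0.2116; check Q = 12.77
Then add 0.1435 M of D.
Step 3:
                    D           B           A
  init         0.9398       2.709        3.02
  Δ           -0.0378     -0.0378      0.1134
  eq            0.902       2.671       3.133
  solve Keq expr → x = 0.0378; check Q = 12.77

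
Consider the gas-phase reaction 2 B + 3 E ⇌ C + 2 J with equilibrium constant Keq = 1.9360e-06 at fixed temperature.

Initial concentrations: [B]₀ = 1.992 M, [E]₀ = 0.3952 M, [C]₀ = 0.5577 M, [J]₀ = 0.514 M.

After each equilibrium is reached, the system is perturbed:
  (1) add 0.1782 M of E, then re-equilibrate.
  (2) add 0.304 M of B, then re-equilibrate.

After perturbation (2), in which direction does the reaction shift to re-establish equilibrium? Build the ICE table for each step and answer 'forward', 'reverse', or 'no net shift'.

Q₀ = 0.6016 vs Keq = 1.9360e-06 ⇒ Q>K, reverse
Step 1:
                   B          E          C          J
  init         1.992     0.3952     0.5577      0.514
  Δ           0.5062     0.7593    -0.2531    -0.5062
  eq           2.498      1.154     0.3046   0.007812
  solve Keq expr → x = -0.2531; check Q = 1.9360e-06
Then add 0.1782 M of E.
Step 2:
                   B          E          C          J
  init         2.498      1.333     0.3046   0.007812
  Δ        -0.001826  -0.002738 9.1280e-04   0.001826
  eq           2.496       1.33     0.3055   0.009638
  solve Keq expr → x = 9.1280e-04; check Q = 1.9360e-06
Then add 0.304 M of B.
Step 3:
                   B          E          C          J
  init           2.8       1.33     0.3055   0.009638
  Δ        -0.001138  -0.001708 5.6923e-04   0.001138
  eq           2.799      1.328     0.3061    0.01078
  solve Keq expr → x = 5.6923e-04; check Q = 1.9360e-06

Direction: forward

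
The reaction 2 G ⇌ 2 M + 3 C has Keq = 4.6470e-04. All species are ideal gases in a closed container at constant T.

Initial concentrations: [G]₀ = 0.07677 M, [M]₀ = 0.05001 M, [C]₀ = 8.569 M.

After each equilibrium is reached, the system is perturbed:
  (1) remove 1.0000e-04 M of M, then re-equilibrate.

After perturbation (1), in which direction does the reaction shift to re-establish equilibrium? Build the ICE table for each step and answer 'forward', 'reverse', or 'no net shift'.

Direction: forward

Q₀ = 267 vs Keq = 4.6470e-04 ⇒ Q>K, reverse
Step 1:
                  G         M         C
  I         0.07677   0.05001     8.569
  C          0.0499   -0.0499  -0.07485
  E          0.1267 1.1030e-04     8.494
  solve Keq expr → x = -0.02495; check Q = 4.6470e-04
Then remove 1.0000e-04 M of M.
Step 2:
                  G         M         C
  I          0.1267 1.0301e-05     8.494
  C       -9.9910e-05 9.9910e-05 1.4987e-04
  E          0.1266 1.1021e-04     8.494
  solve Keq expr → x = 4.9955e-05; check Q = 4.6470e-04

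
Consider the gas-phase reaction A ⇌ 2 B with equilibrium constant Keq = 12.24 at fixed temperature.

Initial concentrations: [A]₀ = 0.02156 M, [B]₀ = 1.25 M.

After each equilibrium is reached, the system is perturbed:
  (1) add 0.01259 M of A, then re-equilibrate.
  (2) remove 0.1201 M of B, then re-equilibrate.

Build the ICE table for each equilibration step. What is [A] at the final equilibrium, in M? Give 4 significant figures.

[A]_eq = 0.08603 M

Q₀ = 72.47 vs Keq = 12.24 ⇒ Q>K, reverse
Step 1:
                  A         B
  init      0.02156      1.25
  Δ         0.07669   -0.1534
  eq        0.09825     1.097
  solve Keq expr → x = -0.07669; check Q = 12.24
Then add 0.01259 M of A.
Step 2:
                  A         B
  init       0.1108     1.097
  Δ       -0.009248    0.0185
  eq         0.1016     1.115
  solve Keq expr → x = 0.009248; check Q = 12.24
Then remove 0.1201 M of B.
Step 3:
                  A         B
  init       0.1016     0.995
  Δ        -0.01556   0.03113
  eq        0.08603     1.026
  solve Keq expr → x = 0.01556; check Q = 12.24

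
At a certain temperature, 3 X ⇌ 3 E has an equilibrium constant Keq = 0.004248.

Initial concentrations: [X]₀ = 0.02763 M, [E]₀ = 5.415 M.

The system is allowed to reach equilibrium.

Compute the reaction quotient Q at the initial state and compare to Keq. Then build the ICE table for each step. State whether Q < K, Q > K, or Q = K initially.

Q₀ = 7.5275e+06 vs Keq = 0.004248 ⇒ Q>K, reverse
Step 1:
                   X          E
  init       0.02763      5.415
  Δ            4.656     -4.656
  eq           4.684     0.7586
  solve Keq expr → x = -1.552; check Q = 0.004248

Q₀ = 7.5275e+06; Q > K (proceeds reverse)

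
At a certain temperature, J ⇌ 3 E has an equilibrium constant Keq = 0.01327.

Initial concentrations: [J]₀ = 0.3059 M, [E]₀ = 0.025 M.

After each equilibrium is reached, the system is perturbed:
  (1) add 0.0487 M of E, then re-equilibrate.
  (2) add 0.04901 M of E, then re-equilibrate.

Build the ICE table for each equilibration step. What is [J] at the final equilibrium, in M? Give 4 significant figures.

[J]_eq = 0.2943 M

Q₀ = 5.1079e-05 vs Keq = 0.01327 ⇒ Q<K, forward
Step 1:
                    J           E
  init         0.3059       0.025
  Δ          -0.04227      0.1268
  eq           0.2636      0.1518
  solve Keq expr → x = 0.04227; check Q = 0.01327
Then add 0.0487 M of E.
Step 2:
                    J           E
  init         0.2636      0.2005
  Δ           0.01527    -0.04582
  eq           0.2789      0.1547
  solve Keq expr → x = -0.01527; check Q = 0.01327
Then add 0.04901 M of E.
Step 3:
                    J           E
  init         0.2789      0.2037
  Δ            0.0154    -0.04621
  eq           0.2943      0.1575
  solve Keq expr → x = -0.0154; check Q = 0.01327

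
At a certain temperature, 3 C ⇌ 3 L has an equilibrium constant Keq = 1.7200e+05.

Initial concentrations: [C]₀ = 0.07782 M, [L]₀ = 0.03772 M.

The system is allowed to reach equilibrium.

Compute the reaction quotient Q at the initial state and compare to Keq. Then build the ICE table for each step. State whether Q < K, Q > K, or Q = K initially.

Q₀ = 0.1139 vs Keq = 1.7200e+05 ⇒ Q<K, forward
Step 1:
                    C           L
  init        0.07782     0.03772
  Δ          -0.07578     0.07578
  eq         0.002041      0.1135
  solve Keq expr → x = 0.02526; check Q = 1.7200e+05

Q₀ = 0.1139; Q < K (proceeds forward)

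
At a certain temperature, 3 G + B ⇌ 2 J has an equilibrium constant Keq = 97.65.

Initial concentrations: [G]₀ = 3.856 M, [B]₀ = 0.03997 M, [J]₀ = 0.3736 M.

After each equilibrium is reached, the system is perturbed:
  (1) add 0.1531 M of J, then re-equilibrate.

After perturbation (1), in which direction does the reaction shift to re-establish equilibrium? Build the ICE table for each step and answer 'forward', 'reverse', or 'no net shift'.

Direction: reverse

Q₀ = 0.06091 vs Keq = 97.65 ⇒ Q<K, forward
Step 1:
                    G           B           J
  I             3.856     0.03997      0.3736
  C           -0.1198    -0.03993     0.07986
  E             3.736  4.0375e-05      0.4535
  solve Keq expr → x = 0.03993; check Q = 97.65
Then add 0.1531 M of J.
Step 2:
                    G           B           J
  I             3.736  4.0375e-05      0.6066
  C        9.5535e-05  3.1845e-05 -6.3690e-05
  E             3.736  7.2220e-05      0.6065
  solve Keq expr → x = -3.1845e-05; check Q = 97.65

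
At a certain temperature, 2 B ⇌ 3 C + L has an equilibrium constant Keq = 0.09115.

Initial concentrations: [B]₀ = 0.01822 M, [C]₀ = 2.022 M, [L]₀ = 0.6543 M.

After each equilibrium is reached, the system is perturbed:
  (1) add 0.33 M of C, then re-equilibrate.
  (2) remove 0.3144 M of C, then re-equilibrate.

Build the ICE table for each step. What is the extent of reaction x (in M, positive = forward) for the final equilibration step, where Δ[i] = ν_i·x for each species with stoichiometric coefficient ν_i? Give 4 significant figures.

x = 0.05707 M

Q₀ = 1.6294e+04 vs Keq = 0.09115 ⇒ Q>K, reverse
Step 1:
                  B         C         L
  init      0.01822     2.022    0.6543
  Δ          0.8807    -1.321   -0.4404
  eq          0.899    0.7009    0.2139
  solve Keq expr → x = -0.4404; check Q = 0.09115
Then add 0.33 M of C.
Step 2:
                  B         C         L
  init        0.899     1.031    0.2139
  Δ          0.1202   -0.1803   -0.0601
  eq          1.019    0.8506    0.1538
  solve Keq expr → x = -0.0601; check Q = 0.09115
Then remove 0.3144 M of C.
Step 3:
                  B         C         L
  init        1.019    0.5362    0.1538
  Δ         -0.1141    0.1712   0.05707
  eq          0.905    0.7074    0.2109
  solve Keq expr → x = 0.05707; check Q = 0.09115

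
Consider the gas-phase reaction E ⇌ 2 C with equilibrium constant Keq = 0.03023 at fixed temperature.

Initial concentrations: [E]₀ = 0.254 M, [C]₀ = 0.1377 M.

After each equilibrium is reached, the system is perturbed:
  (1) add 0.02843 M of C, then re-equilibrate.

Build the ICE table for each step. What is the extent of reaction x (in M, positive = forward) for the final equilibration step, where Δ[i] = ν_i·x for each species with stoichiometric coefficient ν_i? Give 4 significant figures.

x = -0.01314 M

Q₀ = 0.07465 vs Keq = 0.03023 ⇒ Q>K, reverse
Step 1:
                    E           C
  Initial       0.254      0.1377
  Change      0.02309    -0.04618
  Equil        0.2771     0.09152
  solve Keq expr → x = -0.02309; check Q = 0.03023
Then add 0.02843 M of C.
Step 2:
                    E           C
  Initial      0.2771        0.12
  Change      0.01314    -0.02628
  Equil        0.2902     0.09367
  solve Keq expr → x = -0.01314; check Q = 0.03023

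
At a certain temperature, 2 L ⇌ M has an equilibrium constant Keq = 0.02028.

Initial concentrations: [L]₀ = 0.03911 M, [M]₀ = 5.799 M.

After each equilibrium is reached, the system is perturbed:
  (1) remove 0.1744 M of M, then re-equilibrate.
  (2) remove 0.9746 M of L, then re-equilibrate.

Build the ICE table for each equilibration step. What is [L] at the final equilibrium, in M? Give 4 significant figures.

Q₀ = 3791 vs Keq = 0.02028 ⇒ Q>K, reverse
Step 1:
                  L         M
  Initial   0.03911     5.799
  Change      8.583    -4.291
  Equil       8.622     1.508
  solve Keq expr → x = -4.291; check Q = 0.02028
Then remove 0.1744 M of M.
Step 2:
                  L         M
  Initial     8.622     1.333
  Change    -0.2063    0.1031
  Equil       8.416     1.436
  solve Keq expr → x = 0.1031; check Q = 0.02028
Then remove 0.9746 M of L.
Step 3:
                  L         M
  Initial     7.441     1.436
  Change     0.3871   -0.1935
  Equil       7.828     1.243
  solve Keq expr → x = -0.1935; check Q = 0.02028

[L]_eq = 7.828 M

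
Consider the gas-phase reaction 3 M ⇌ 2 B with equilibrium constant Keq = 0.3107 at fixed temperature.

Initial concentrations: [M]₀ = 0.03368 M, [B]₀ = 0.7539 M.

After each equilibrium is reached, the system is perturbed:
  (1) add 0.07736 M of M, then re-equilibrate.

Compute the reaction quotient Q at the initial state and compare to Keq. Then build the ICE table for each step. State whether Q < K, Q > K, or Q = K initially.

Q₀ = 1.4877e+04 vs Keq = 0.3107 ⇒ Q>K, reverse
Step 1:
                  M         B
  I         0.03368    0.7539
  C           0.654    -0.436
  E          0.6877    0.3179
  solve Keq expr → x = -0.218; check Q = 0.3107
Then add 0.07736 M of M.
Step 2:
                  M         B
  I          0.7651    0.3179
  C         -0.0397   0.02647
  E          0.7254    0.3444
  solve Keq expr → x = 0.01323; check Q = 0.3107

Q₀ = 1.4877e+04; Q > K (proceeds reverse)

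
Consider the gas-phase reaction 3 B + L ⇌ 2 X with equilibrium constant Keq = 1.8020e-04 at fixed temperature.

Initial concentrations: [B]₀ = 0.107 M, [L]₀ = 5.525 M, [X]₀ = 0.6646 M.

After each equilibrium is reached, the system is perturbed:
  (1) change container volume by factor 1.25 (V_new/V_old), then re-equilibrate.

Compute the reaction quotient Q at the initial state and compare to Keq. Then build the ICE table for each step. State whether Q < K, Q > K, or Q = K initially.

Q₀ = 65.26 vs Keq = 1.8020e-04 ⇒ Q>K, reverse
Step 1:
                    B           L           X
  init          0.107       5.525      0.6646
  Δ            0.9444      0.3148     -0.6296
  eq            1.051        5.84     0.03497
  solve Keq expr → x = -0.3148; check Q = 1.8020e-04
Then change container volume by factor 1.25 (V_new/V_old).
Step 2:
                    B           L           X
  init         0.8412       4.672     0.02798
  Δ           0.00791    0.002637   -0.005273
  eq           0.8491       4.674     0.02271
  solve Keq expr → x = -0.002637; check Q = 1.8020e-04

Q₀ = 65.26; Q > K (proceeds reverse)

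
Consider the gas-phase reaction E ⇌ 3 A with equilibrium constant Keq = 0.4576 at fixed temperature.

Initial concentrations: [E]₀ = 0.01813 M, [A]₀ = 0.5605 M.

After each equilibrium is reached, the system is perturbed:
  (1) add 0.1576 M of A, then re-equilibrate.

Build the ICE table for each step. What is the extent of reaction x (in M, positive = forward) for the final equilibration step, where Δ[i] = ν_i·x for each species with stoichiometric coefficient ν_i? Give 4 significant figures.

Q₀ = 9.712 vs Keq = 0.4576 ⇒ Q>K, reverse
Step 1:
                    E           A
  Initial     0.01813      0.5605
  Change      0.07177     -0.2153
  Equil        0.0899      0.3452
  solve Keq expr → x = -0.07177; check Q = 0.4576
Then add 0.1576 M of A.
Step 2:
                    E           A
  Initial      0.0899      0.5028
  Change      0.03814     -0.1144
  Equil         0.128      0.3884
  solve Keq expr → x = -0.03814; check Q = 0.4576

x = -0.03814 M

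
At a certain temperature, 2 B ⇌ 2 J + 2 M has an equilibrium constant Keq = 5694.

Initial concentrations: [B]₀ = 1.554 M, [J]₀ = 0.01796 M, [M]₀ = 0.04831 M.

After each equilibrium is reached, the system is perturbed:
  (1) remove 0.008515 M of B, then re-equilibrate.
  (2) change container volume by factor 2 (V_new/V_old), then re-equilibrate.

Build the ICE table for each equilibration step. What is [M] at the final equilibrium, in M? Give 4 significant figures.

[M]_eq = 0.7888 M

Q₀ = 3.1173e-07 vs Keq = 5694 ⇒ Q<K, forward
Step 1:
                    B           J           M
  Initial       1.554     0.01796     0.04831
  Change       -1.522       1.522       1.522
  Equil       0.03205        1.54        1.57
  solve Keq expr → x = 0.761; check Q = 5694
Then remove 0.008515 M of B.
Step 2:
                    B           J           M
  Initial     0.02353        1.54        1.57
  Change     0.008179   -0.008179   -0.008179
  Equil       0.03171       1.532       1.562
  solve Keq expr → x = -0.004089; check Q = 5694
Then change container volume by factor 2 (V_new/V_old).
Step 3:
                    B           J           M
  Initial     0.01585      0.7659       0.781
  Change    -0.007767    0.007767    0.007767
  Equil      0.008087      0.7736      0.7888
  solve Keq expr → x = 0.003884; check Q = 5694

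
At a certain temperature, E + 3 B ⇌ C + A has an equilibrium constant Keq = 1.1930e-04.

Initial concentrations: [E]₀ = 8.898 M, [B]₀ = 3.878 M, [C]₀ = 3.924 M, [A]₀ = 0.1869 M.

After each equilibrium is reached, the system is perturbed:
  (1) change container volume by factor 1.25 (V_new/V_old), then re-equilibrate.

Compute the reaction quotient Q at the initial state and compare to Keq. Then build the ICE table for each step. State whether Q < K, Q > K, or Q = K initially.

Q₀ = 0.001413; Q > K (proceeds reverse)

Q₀ = 0.001413 vs Keq = 1.1930e-04 ⇒ Q>K, reverse
Step 1:
                   E          B          C          A
  init         8.898      3.878      3.924     0.1869
  Δ            0.163     0.4889     -0.163     -0.163
  eq           9.061      4.367      3.761    0.02393
  solve Keq expr → x = -0.163; check Q = 1.1930e-04
Then change container volume by factor 1.25 (V_new/V_old).
Step 2:
                   E          B          C          A
  init         7.249      3.494      3.009    0.01915
  Δ         0.006643    0.01993  -0.006643  -0.006643
  eq           7.255      3.513      3.002     0.0125
  solve Keq expr → x = -0.006643; check Q = 1.1930e-04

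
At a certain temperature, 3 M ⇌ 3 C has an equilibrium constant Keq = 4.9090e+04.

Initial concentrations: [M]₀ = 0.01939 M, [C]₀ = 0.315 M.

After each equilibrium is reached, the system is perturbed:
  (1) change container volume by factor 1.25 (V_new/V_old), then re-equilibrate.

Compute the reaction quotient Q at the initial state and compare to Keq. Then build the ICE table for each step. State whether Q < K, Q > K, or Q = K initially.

Q₀ = 4287 vs Keq = 4.9090e+04 ⇒ Q<K, forward
Step 1:
                    M           C
  init        0.01939       0.315
  Δ           -0.0105      0.0105
  eq          0.00889      0.3255
  solve Keq expr → x = 0.0035; check Q = 4.9090e+04
Then change container volume by factor 1.25 (V_new/V_old).
Step 2:
                    M           C
  init       0.007112      0.2604
  Δ                 0           0
  eq         0.007112      0.2604
  solve Keq expr → x = 0; check Q = 4.9090e+04

Q₀ = 4287; Q < K (proceeds forward)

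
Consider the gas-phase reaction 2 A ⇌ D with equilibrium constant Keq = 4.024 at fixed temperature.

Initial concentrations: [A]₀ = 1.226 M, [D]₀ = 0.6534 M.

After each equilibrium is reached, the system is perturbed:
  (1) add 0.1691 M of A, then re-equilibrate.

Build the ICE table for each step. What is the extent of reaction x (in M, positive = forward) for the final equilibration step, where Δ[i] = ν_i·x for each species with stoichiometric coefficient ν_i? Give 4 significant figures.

Q₀ = 0.4347 vs Keq = 4.024 ⇒ Q<K, forward
Step 1:
                    A           D
  I             1.226      0.6534
  C           -0.7237      0.3619
  E            0.5023       1.015
  solve Keq expr → x = 0.3619; check Q = 4.024
Then add 0.1691 M of A.
Step 2:
                    A           D
  I            0.6714       1.015
  C           -0.1508     0.07539
  E            0.5206       1.091
  solve Keq expr → x = 0.07539; check Q = 4.024

x = 0.07539 M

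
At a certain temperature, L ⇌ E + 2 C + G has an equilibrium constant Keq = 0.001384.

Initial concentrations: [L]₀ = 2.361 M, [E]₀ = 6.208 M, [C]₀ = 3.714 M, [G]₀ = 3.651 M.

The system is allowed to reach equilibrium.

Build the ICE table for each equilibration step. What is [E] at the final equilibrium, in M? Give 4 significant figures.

Q₀ = 132.4 vs Keq = 0.001384 ⇒ Q>K, reverse
Step 1:
                   L          E          C          G
  init         2.361      6.208      3.714      3.651
  Δ            1.843     -1.843     -3.687     -1.843
  eq           4.204      4.365    0.02716      1.808
  solve Keq expr → x = -1.843; check Q = 0.001384

[E]_eq = 4.365 M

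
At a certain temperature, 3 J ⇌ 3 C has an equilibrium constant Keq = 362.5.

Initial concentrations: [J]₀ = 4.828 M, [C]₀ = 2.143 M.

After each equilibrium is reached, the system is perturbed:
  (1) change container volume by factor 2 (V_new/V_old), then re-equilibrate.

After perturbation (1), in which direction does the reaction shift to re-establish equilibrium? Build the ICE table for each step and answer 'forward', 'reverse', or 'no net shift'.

Q₀ = 0.08745 vs Keq = 362.5 ⇒ Q<K, forward
Step 1:
                  J         C
  Initial     4.828     2.143
  Change     -3.971     3.971
  Equil      0.8574     6.114
  solve Keq expr → x = 1.324; check Q = 362.5
Then change container volume by factor 2 (V_new/V_old).
Step 2:
                  J         C
  Initial    0.4287     3.057
  Change          0         0
  Equil      0.4287     3.057
  solve Keq expr → x = 0; check Q = 362.5

Direction: no net shift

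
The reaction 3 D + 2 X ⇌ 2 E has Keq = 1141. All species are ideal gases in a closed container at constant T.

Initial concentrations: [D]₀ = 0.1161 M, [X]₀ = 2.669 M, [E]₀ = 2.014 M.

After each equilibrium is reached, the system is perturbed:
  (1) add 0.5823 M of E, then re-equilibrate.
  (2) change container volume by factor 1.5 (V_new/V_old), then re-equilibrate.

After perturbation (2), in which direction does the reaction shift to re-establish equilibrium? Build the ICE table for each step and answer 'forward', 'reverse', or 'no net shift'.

Q₀ = 363.9 vs Keq = 1141 ⇒ Q<K, forward
Step 1:
                    D           X           E
  init         0.1161       2.669       2.014
  Δ          -0.03568    -0.02379     0.02379
  eq          0.08042       2.645       2.038
  solve Keq expr → x = 0.01189; check Q = 1141
Then add 0.5823 M of E.
Step 2:
                    D           X           E
  init        0.08042       2.645        2.62
  Δ           0.01421    0.009477   -0.009477
  eq          0.09464       2.655       2.611
  solve Keq expr → x = -0.004738; check Q = 1141
Then change container volume by factor 1.5 (V_new/V_old).
Step 3:
                    D           X           E
  init        0.06309        1.77        1.74
  Δ           0.03011     0.02008    -0.02008
  eq           0.0932        1.79        1.72
  solve Keq expr → x = -0.01004; check Q = 1141

Direction: reverse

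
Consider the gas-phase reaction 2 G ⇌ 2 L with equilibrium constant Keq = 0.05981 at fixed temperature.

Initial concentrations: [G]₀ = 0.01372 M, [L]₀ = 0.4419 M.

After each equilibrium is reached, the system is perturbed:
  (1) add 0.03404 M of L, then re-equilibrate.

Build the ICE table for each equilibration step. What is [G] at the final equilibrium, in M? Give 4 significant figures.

Q₀ = 1037 vs Keq = 0.05981 ⇒ Q>K, reverse
Step 1:
                   G          L
  init       0.01372     0.4419
  Δ           0.3524    -0.3524
  eq          0.3661    0.08953
  solve Keq expr → x = -0.1762; check Q = 0.05981
Then add 0.03404 M of L.
Step 2:
                   G          L
  init        0.3661     0.1236
  Δ          0.02735   -0.02735
  eq          0.3934    0.09622
  solve Keq expr → x = -0.01368; check Q = 0.05981

[G]_eq = 0.3934 M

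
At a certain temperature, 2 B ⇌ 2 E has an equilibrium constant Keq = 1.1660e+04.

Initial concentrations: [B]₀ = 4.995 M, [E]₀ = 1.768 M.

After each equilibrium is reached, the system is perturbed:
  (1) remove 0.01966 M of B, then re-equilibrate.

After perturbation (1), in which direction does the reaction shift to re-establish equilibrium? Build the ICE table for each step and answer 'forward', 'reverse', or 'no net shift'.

Q₀ = 0.1253 vs Keq = 1.1660e+04 ⇒ Q<K, forward
Step 1:
                  B         E
  init        4.995     1.768
  Δ          -4.933     4.933
  eq        0.06206     6.701
  solve Keq expr → x = 2.466; check Q = 1.1660e+04
Then remove 0.01966 M of B.
Step 2:
                  B         E
  init       0.0424     6.701
  Δ         0.01948  -0.01948
  eq        0.06188     6.681
  solve Keq expr → x = -0.00974; check Q = 1.1660e+04

Direction: reverse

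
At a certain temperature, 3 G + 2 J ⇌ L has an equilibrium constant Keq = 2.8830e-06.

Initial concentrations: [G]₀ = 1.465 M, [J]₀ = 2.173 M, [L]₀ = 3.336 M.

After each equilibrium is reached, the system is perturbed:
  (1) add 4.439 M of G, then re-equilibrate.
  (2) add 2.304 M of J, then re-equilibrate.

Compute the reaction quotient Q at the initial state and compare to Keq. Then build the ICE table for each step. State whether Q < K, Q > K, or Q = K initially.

Q₀ = 0.2247 vs Keq = 2.8830e-06 ⇒ Q>K, reverse
Step 1:
                  G         J         L
  I           1.465     2.173     3.336
  C           9.264     6.176    -3.088
  E           10.73     8.349    0.2481
  solve Keq expr → x = -3.088; check Q = 2.8830e-06
Then add 4.439 M of G.
Step 2:
                  G         J         L
  I           15.17     8.349    0.2481
  C          -0.814   -0.5427    0.2713
  E           14.35     7.806    0.5195
  solve Keq expr → x = 0.2713; check Q = 2.8830e-06
Then add 2.304 M of J.
Step 3:
                  G         J         L
  I           14.35     10.11    0.5195
  C          -0.579    -0.386     0.193
  E           13.77     9.724    0.7125
  solve Keq expr → x = 0.193; check Q = 2.8830e-06

Q₀ = 0.2247; Q > K (proceeds reverse)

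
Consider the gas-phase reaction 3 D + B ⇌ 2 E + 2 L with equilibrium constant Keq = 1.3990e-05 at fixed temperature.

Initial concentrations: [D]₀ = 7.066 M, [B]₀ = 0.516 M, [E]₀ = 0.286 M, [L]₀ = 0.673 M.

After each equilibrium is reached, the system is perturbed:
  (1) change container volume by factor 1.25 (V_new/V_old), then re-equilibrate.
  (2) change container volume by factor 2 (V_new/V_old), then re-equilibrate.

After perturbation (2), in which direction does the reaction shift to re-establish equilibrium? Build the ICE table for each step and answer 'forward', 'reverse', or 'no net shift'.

Q₀ = 2.0351e-04 vs Keq = 1.3990e-05 ⇒ Q>K, reverse
Step 1:
                   D          B          E          L
  I            7.066      0.516      0.286      0.673
  C           0.2571    0.08569    -0.1714    -0.1714
  E            7.323     0.6017     0.1146     0.5016
  solve Keq expr → x = -0.08569; check Q = 1.3990e-05
Then change container volume by factor 1.25 (V_new/V_old).
Step 2:
                   D          B          E          L
  I            5.858     0.4814     0.0917     0.4013
  C                0          0          0          0
  E            5.858     0.4814     0.0917     0.4013
  solve Keq expr → x = 0; check Q = 1.3990e-05
Then change container volume by factor 2 (V_new/V_old).
Step 3:
                   D          B          E          L
  I            2.929     0.2407    0.04585     0.2006
  C                0          0          0          0
  E            2.929     0.2407    0.04585     0.2006
  solve Keq expr → x = 0; check Q = 1.3990e-05

Direction: no net shift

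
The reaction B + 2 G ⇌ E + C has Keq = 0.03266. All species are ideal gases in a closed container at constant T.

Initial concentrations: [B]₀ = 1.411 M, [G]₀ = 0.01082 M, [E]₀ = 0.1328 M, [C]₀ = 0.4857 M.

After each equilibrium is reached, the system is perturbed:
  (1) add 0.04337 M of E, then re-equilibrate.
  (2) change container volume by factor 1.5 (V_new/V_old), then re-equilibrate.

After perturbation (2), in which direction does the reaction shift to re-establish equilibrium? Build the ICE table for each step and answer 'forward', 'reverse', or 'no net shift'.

Direction: reverse

Q₀ = 390.5 vs Keq = 0.03266 ⇒ Q>K, reverse
Step 1:
                  B         G         E         C
  I           1.411   0.01082    0.1328    0.4857
  C          0.1236    0.2472   -0.1236   -0.1236
  E           1.535     0.258  0.009213    0.3621
  solve Keq expr → x = -0.1236; check Q = 0.03266
Then add 0.04337 M of E.
Step 2:
                  B         G         E         C
  I           1.535     0.258   0.05258    0.3621
  C         0.03557   0.07114  -0.03557  -0.03557
  E            1.57    0.3291   0.01701    0.3265
  solve Keq expr → x = -0.03557; check Q = 0.03266
Then change container volume by factor 1.5 (V_new/V_old).
Step 3:
                  B         G         E         C
  I           1.047    0.2194   0.01134    0.2177
  C        0.003191  0.006381 -0.003191 -0.003191
  E            1.05    0.2258  0.008151    0.2145
  solve Keq expr → x = -0.003191; check Q = 0.03266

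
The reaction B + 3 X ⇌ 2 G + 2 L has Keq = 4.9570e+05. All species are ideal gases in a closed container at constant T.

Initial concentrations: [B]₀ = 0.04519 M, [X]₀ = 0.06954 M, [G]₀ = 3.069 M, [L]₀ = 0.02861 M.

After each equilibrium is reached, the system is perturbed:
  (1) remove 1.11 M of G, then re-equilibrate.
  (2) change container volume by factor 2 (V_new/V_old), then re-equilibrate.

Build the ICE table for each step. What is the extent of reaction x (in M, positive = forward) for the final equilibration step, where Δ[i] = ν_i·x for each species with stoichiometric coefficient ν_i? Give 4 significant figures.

x = 0 M

Q₀ = 507.3 vs Keq = 4.9570e+05 ⇒ Q<K, forward
Step 1:
                   B          X          G          L
  Initial    0.04519    0.06954      3.069    0.02861
  Change    -0.01833   -0.05498    0.03665    0.03665
  Equil      0.02686    0.01456      3.106    0.06526
  solve Keq expr → x = 0.01833; check Q = 4.9570e+05
Then remove 1.11 M of G.
Step 2:
                   B          X          G          L
  Initial    0.02686    0.01456      1.996    0.06526
  Change   -0.001103   -0.00331   0.002207   0.002207
  Equil      0.02576    0.01125      1.998    0.06747
  solve Keq expr → x = 0.001103; check Q = 4.9570e+05
Then change container volume by factor 2 (V_new/V_old).
Step 3:
                   B          X          G          L
  Initial    0.01288   0.005624     0.9989    0.03374
  Change           0          0          0          0
  Equil      0.01288   0.005624     0.9989    0.03374
  solve Keq expr → x = 0; check Q = 4.9570e+05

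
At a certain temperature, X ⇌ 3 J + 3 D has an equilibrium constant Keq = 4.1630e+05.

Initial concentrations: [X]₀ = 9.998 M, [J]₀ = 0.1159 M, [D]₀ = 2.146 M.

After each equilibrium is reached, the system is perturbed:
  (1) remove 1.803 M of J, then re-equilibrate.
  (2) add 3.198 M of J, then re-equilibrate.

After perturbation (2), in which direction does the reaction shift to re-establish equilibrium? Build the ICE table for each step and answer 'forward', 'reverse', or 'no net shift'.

Direction: reverse

Q₀ = 0.001539 vs Keq = 4.1630e+05 ⇒ Q<K, forward
Step 1:
                  X         J         D
  I           9.998    0.1159     2.146
  C          -3.566      10.7      10.7
  E           6.432     10.81     12.84
  solve Keq expr → x = 3.566; check Q = 4.1630e+05
Then remove 1.803 M of J.
Step 2:
                  X         J         D
  I           6.432      9.01     12.84
  C         -0.3062    0.9185    0.9185
  E           6.126     9.928     13.76
  solve Keq expr → x = 0.3062; check Q = 4.1630e+05
Then add 3.198 M of J.
Step 3:
                  X         J         D
  I           6.126     13.13     13.76
  C          0.5294    -1.588    -1.588
  E           6.656     11.54     12.17
  solve Keq expr → x = -0.5294; check Q = 4.1630e+05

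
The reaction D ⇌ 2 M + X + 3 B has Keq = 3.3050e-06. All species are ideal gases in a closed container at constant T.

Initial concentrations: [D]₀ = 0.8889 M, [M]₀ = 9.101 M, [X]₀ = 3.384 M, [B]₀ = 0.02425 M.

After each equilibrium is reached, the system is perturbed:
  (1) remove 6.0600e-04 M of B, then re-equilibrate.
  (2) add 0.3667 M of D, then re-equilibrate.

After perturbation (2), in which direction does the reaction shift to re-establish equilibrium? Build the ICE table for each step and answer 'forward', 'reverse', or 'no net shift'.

Direction: forward

Q₀ = 0.004497 vs Keq = 3.3050e-06 ⇒ Q>K, reverse
Step 1:
                    D           M           X           B
  init         0.8889       9.101       3.384     0.02425
  Δ          0.007351     -0.0147   -0.007351    -0.02205
  eq           0.8963       9.086       3.377    0.002198
  solve Keq expr → x = -0.007351; check Q = 3.3050e-06
Then remove 6.0600e-04 M of B.
Step 2:
                    D           M           X           B
  init         0.8963       9.086       3.377    0.001592
  Δ       -2.0191e-04  4.0382e-04  2.0191e-04  6.0573e-04
  eq            0.896       9.087       3.377    0.002198
  solve Keq expr → x = 2.0191e-04; check Q = 3.3050e-06
Then add 0.3667 M of D.
Step 3:
                    D           M           X           B
  init          1.263       9.087       3.377    0.002198
  Δ       -8.8728e-05  1.7746e-04  8.8728e-05  2.6618e-04
  eq            1.263       9.087       3.377    0.002464
  solve Keq expr → x = 8.8728e-05; check Q = 3.3050e-06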